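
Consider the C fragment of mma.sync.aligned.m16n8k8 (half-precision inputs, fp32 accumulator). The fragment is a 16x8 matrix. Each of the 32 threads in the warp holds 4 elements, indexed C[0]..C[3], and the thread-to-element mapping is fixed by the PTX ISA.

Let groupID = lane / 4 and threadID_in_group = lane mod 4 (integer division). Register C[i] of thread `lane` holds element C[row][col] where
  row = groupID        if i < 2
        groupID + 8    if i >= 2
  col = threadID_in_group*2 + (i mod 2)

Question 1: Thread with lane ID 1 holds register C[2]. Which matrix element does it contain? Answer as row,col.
8,2

lane 1: g=0 (1/4), t=1 (1%4)
i=2: r=0+8=8, c=1*2+0=2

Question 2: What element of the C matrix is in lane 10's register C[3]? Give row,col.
lane 10→10/4=2, 10 mod 4=2
i=3  r:2+8→10  c:2·2+1→5

10,5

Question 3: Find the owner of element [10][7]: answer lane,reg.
11,3

r=10→G=2,rhi=1  c=7→T=3,p=1
L=2*4+3=11  i=1*2+1=3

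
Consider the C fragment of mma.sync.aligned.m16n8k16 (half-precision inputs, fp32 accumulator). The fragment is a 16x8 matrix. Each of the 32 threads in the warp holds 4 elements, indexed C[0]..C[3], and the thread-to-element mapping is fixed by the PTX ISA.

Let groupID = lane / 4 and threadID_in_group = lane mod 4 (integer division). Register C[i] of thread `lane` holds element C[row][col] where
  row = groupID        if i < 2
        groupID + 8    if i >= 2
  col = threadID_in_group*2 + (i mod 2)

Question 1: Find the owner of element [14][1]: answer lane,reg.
r=14⇒gr=6,Rb=1  c=1⇒th=0,odd=1
L=6*4+0=24  i=1*2+1=3

24,3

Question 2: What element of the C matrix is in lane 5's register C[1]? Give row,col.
1,3

lane 5->5/4=1, 5 mod 4=1
i=1  r:1+0->1  c:2·1+1->3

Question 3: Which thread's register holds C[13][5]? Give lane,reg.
r: 13->gid=5,r8=1  c: 5->tid=2,i&1=1
L=5*4+2=22  i=1*2+1=3

22,3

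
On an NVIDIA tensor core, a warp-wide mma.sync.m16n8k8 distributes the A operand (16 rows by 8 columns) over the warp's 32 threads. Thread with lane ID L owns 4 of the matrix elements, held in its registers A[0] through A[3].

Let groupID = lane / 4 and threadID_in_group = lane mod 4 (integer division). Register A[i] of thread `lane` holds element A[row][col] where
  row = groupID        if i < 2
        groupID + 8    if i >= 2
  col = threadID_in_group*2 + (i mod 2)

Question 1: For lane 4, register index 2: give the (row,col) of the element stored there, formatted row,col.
lane 4→4/4=1, 4 mod 4=0
i=2  r:1+8→9  c:2·0+0→0

9,0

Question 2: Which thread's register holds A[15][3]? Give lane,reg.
r=15→G=7,rhi=1  c=3→T=1,p=1
L=7*4+1=29  i=1*2+1=3

29,3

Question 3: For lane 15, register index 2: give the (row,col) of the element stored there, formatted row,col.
L=15=>grp=15>>2=3, tig=15&3=3
[2]=>row 3+8=11  col 3·2+0=6

11,6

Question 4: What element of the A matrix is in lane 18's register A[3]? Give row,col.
12,5

lane 18->18/4=4, 18 mod 4=2
i=3  r:4+8->12  c:2·2+1->5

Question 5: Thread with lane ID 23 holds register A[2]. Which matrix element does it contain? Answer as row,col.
13,6

lane 23->23/4=5, 23 mod 4=3
i=2  r:5+8->13  c:2·3+0->6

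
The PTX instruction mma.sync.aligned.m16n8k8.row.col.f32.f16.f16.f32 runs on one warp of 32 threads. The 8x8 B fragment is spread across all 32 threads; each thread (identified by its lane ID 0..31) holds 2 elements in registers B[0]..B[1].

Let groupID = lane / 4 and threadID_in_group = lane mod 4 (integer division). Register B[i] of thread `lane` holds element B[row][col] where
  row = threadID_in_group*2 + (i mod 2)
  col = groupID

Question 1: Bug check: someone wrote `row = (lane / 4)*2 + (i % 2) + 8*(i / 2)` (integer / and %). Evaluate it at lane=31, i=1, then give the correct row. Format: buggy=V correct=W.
`(lane / 4)*2 + (i % 2) + 8*(i / 2)`[31,1]->15
lane 31->31/4=7, 31 mod 4=3
i=1  r:2·3+1->7  c:7
row: 15 vs 7

buggy=15 correct=7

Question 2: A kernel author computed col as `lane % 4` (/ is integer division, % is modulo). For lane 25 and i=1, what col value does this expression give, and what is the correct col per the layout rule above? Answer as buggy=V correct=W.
buggy=1 correct=6

`lane % 4`[25,1]=>1
lane 25=>25/4=6, 25 mod 4=1
i=1  r:2·1+1=>3  c:6
col: 1 vs 6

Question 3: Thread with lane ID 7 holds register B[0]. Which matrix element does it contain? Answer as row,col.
6,1

lane 7: G=1 (7/4), T=3 (7%4)
i=0: r=3*2+0=6, c=G=1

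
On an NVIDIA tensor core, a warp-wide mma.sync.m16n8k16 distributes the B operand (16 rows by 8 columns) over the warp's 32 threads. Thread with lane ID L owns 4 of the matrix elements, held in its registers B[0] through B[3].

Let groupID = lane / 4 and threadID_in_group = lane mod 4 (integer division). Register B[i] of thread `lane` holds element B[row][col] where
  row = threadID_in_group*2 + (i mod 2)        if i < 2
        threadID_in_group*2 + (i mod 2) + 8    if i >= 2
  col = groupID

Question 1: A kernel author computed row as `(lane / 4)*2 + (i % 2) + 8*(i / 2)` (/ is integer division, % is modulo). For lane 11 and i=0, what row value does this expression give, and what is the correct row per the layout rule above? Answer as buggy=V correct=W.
buggy=4 correct=6

`(lane / 4)*2 + (i % 2) + 8*(i / 2)`[11,0]→4
lane 11→11/4=2, 11 mod 4=3
i=0  r:2·3+0+0→6  c:2
row: 4 vs 6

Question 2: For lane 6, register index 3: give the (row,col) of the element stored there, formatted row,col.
lane 6: gr=1 (6/4), th=2 (6%4)
i=3: r=2*2+1+8=13, c=gr=1

13,1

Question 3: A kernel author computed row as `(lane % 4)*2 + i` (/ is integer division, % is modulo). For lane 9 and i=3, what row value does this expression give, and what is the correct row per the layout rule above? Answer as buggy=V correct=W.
`(lane % 4)*2 + i`[9,3]⇒5
lane 9: gr=2 (9/4), th=1 (9%4)
i=3: r=1*2+1+8=11, c=gr=2
row: 5 vs 11

buggy=5 correct=11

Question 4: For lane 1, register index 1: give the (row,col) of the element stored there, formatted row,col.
3,0

lane 1: gr=0 (1/4), th=1 (1%4)
i=1: r=1*2+1+0=3, c=gr=0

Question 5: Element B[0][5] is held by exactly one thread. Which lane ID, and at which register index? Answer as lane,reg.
c:5=>grp=5  r:0=>rB=0,tig=0,lo=0
L=5*4+0=20  i=0*2+0=0

20,0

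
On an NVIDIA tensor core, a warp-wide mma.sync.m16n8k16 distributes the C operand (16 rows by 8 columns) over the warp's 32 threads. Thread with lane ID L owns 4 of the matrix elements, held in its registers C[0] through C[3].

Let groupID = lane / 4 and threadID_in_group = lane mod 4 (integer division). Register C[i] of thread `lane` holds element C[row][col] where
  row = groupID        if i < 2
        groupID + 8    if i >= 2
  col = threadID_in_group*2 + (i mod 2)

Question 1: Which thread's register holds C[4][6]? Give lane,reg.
19,0

r=4⇒gr=4,Rb=0  c=6⇒th=3,odd=0
L=4*4+3=19  i=0*2+0=0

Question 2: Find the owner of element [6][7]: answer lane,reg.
27,1

r=6->g=6,rb=0  c=7->t=3,b0=1
L=6*4+3=27  i=0*2+1=1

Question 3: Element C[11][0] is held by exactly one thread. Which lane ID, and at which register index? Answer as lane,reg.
r=11⇒gr=3,Rb=1  c=0⇒th=0,odd=0
L=3*4+0=12  i=1*2+0=2

12,2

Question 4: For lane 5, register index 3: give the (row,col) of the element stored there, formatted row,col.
lane 5->5/4=1, 5 mod 4=1
i=3  r:1+8->9  c:2·1+1->3

9,3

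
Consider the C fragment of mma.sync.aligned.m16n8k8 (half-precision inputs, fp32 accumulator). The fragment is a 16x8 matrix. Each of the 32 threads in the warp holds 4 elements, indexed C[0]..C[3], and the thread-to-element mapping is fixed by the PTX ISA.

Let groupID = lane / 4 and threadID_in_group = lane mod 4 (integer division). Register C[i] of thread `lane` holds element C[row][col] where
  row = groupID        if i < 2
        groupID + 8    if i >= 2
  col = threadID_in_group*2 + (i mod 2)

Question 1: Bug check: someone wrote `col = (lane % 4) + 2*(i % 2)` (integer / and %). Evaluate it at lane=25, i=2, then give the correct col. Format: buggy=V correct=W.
buggy=1 correct=2

`(lane % 4) + 2*(i % 2)`[25,2]→1
lane 25→25/4=6, 25 mod 4=1
i=2  r:6+8→14  c:2·1+0→2
col: 1 vs 2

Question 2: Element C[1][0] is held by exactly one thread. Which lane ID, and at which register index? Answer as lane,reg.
r=1⇒gr=1,Rb=0  c=0⇒th=0,odd=0
L=1*4+0=4  i=0*2+0=0

4,0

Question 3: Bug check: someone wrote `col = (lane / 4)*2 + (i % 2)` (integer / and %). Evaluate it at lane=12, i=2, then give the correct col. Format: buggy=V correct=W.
`(lane / 4)*2 + (i % 2)`[12,2]⇒6
12: gr=3,th=0
[2] (3+8,0*2+0) = (11,0)
col: 6 vs 0

buggy=6 correct=0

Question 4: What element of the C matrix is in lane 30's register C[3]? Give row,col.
30: grp=7,tig=2
[3] (7+8,2*2+1) = (15,5)

15,5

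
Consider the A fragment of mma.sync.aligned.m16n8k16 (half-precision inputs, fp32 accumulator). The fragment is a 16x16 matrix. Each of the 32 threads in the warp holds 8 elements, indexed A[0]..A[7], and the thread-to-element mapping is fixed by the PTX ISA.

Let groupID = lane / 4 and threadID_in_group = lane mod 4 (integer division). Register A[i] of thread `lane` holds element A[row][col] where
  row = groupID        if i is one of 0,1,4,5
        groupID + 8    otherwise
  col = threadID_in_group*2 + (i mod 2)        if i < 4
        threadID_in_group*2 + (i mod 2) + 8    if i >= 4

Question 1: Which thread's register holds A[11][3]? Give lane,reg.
r=11→G=3,rhi=1  c=3→chi=0,T=1,p=1
L=3*4+1=13  i=0*4+1*2+1=3

13,3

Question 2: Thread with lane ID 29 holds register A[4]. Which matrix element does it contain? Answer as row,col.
lane 29⇒29/4=7, 29 mod 4=1
i=4  r:7+0⇒7  c:2·1+0+8⇒10

7,10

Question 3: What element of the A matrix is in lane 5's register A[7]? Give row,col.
5: gr=1,th=1
[7] (1+8,1*2+1+8) = (9,11)

9,11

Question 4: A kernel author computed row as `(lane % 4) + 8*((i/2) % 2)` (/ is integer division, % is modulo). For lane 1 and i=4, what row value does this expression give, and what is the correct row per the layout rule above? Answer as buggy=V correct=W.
buggy=1 correct=0

`(lane % 4) + 8*((i/2) % 2)`[1,4]⇒1
lane 1⇒1/4=0, 1 mod 4=1
i=4  r:0+0⇒0  c:2·1+0+8⇒10
row: 1 vs 0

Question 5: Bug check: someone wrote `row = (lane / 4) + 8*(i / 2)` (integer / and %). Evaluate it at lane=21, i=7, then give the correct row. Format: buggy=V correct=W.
buggy=29 correct=13

`(lane / 4) + 8*(i / 2)`[21,7]->29
lane 21: g=5 (21/4), t=1 (21%4)
i=7: r=5+8=13, c=1*2+1+8=11
row: 29 vs 13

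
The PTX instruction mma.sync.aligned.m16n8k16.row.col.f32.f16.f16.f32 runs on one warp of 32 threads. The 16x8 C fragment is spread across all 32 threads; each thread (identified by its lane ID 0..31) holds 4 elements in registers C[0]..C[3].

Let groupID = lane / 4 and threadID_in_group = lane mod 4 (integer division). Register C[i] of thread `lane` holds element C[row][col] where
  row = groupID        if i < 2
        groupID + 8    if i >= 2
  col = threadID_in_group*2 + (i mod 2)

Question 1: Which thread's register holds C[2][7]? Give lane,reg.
11,1

r=2→G=2,rhi=0  c=7→T=3,p=1
L=2*4+3=11  i=0*2+1=1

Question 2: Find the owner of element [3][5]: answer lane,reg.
r:3=>grp=3,rB=0  c:5=>tig=2,lo=1
L=3*4+2=14  i=0*2+1=1

14,1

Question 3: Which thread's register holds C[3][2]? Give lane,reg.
13,0

r: 3->gid=3,r8=0  c: 2->tid=1,i&1=0
L=3*4+1=13  i=0*2+0=0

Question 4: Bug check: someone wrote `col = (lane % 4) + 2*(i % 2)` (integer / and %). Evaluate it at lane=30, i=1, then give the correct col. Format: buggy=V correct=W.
`(lane % 4) + 2*(i % 2)`[30,1]=>4
lane 30: grp=7 (30/4), tig=2 (30%4)
i=1: r=7+0=7, c=2*2+1=5
col: 4 vs 5

buggy=4 correct=5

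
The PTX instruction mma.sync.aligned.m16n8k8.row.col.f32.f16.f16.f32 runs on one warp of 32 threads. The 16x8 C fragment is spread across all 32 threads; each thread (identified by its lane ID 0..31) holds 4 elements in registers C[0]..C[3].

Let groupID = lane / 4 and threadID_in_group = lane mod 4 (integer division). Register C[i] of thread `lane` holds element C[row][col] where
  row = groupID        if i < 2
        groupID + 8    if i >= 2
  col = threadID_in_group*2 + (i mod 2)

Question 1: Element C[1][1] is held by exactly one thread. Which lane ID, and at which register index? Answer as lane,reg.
r=1⇒gr=1,Rb=0  c=1⇒th=0,odd=1
L=1*4+0=4  i=0*2+1=1

4,1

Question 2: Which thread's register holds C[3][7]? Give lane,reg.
15,1

r=3→G=3,rhi=0  c=7→T=3,p=1
L=3*4+3=15  i=0*2+1=1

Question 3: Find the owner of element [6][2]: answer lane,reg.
r=6->g=6,rb=0  c=2->t=1,b0=0
L=6*4+1=25  i=0*2+0=0

25,0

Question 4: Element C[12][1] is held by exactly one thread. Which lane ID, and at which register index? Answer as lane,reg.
16,3

r=12⇒gr=4,Rb=1  c=1⇒th=0,odd=1
L=4*4+0=16  i=1*2+1=3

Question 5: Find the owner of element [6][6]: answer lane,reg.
r=6→G=6,rhi=0  c=6→T=3,p=0
L=6*4+3=27  i=0*2+0=0

27,0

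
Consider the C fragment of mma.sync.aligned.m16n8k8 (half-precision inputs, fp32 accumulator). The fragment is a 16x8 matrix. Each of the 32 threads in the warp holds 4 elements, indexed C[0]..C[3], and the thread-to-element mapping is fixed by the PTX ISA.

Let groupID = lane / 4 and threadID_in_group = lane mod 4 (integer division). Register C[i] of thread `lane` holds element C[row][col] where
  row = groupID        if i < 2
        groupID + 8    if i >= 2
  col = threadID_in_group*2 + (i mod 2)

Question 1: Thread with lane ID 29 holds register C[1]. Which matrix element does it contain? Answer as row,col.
lane 29: g=7 (29/4), t=1 (29%4)
i=1: r=7+0=7, c=1*2+1=3

7,3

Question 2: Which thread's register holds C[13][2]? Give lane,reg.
r: 13->gid=5,r8=1  c: 2->tid=1,i&1=0
L=5*4+1=21  i=1*2+0=2

21,2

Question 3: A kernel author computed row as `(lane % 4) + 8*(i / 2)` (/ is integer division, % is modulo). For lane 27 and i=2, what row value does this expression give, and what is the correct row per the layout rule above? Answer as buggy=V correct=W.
buggy=11 correct=14

`(lane % 4) + 8*(i / 2)`[27,2]=>11
27: grp=6,tig=3
[2] (6+8,3*2+0) = (14,6)
row: 11 vs 14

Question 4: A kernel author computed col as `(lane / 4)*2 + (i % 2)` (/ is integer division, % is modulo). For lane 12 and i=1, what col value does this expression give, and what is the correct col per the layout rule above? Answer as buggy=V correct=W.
buggy=7 correct=1

`(lane / 4)*2 + (i % 2)`[12,1]->7
lane 12->12/4=3, 12 mod 4=0
i=1  r:3+0->3  c:2·0+1->1
col: 7 vs 1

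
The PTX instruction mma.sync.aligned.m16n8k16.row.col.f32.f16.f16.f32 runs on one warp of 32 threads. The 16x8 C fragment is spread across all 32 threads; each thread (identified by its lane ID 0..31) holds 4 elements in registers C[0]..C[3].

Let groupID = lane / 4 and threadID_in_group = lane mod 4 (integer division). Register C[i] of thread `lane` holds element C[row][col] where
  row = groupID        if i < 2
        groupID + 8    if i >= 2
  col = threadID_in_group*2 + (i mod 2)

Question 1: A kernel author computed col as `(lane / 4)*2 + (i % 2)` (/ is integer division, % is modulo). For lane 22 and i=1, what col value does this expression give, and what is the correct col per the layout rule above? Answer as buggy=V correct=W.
`(lane / 4)*2 + (i % 2)`[22,1]⇒11
lane 22: gr=5 (22/4), th=2 (22%4)
i=1: r=5+0=5, c=2*2+1=5
col: 11 vs 5

buggy=11 correct=5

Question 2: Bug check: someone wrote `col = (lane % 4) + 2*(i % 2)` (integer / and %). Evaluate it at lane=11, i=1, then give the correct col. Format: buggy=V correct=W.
buggy=5 correct=7

`(lane % 4) + 2*(i % 2)`[11,1]⇒5
lane 11⇒11/4=2, 11 mod 4=3
i=1  r:2+0⇒2  c:2·3+1⇒7
col: 5 vs 7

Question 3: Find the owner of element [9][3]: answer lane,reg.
5,3

r=9->g=1,rb=1  c=3->t=1,b0=1
L=1*4+1=5  i=1*2+1=3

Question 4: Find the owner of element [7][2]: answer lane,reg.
r=7→G=7,rhi=0  c=2→T=1,p=0
L=7*4+1=29  i=0*2+0=0

29,0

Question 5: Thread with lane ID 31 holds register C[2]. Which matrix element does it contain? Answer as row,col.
15,6

lane 31->31/4=7, 31 mod 4=3
i=2  r:7+8->15  c:2·3+0->6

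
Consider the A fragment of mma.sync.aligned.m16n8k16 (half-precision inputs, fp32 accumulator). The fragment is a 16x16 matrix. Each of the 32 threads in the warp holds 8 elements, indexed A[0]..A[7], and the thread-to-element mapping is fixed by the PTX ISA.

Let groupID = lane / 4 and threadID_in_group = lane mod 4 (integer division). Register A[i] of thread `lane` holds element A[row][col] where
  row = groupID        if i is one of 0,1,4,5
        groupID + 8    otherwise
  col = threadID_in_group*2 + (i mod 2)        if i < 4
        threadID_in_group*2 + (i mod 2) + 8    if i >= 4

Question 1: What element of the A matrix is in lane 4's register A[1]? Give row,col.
4: gid=1,tid=0
[1] (1+0,0*2+1+0) = (1,1)

1,1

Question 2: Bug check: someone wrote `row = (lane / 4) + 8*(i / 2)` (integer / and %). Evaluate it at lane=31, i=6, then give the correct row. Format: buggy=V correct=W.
buggy=31 correct=15

`(lane / 4) + 8*(i / 2)`[31,6]->31
lane 31: g=7 (31/4), t=3 (31%4)
i=6: r=7+8=15, c=3*2+0+8=14
row: 31 vs 15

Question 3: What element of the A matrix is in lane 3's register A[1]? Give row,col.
0,7

3: grp=0,tig=3
[1] (0+0,3*2+1+0) = (0,7)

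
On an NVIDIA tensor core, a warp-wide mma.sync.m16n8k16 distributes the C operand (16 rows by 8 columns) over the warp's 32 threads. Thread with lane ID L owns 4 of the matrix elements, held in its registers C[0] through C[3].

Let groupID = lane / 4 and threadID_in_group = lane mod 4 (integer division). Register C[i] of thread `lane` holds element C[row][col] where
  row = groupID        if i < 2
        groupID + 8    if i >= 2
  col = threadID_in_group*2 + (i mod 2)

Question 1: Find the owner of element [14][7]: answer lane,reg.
27,3

r: 14->gid=6,r8=1  c: 7->tid=3,i&1=1
L=6*4+3=27  i=1*2+1=3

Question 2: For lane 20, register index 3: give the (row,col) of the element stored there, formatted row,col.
13,1

L=20→G=20>>2=5, T=20&3=0
[3]→row 5+8=13  col 0·2+1=1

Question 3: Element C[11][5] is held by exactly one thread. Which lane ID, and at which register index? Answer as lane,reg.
14,3

r:11=>grp=3,rB=1  c:5=>tig=2,lo=1
L=3*4+2=14  i=1*2+1=3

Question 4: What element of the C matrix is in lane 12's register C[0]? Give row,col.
lane 12: gid=3 (12/4), tid=0 (12%4)
i=0: r=3+0=3, c=0*2+0=0

3,0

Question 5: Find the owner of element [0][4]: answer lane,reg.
2,0

r: 0->gid=0,r8=0  c: 4->tid=2,i&1=0
L=0*4+2=2  i=0*2+0=0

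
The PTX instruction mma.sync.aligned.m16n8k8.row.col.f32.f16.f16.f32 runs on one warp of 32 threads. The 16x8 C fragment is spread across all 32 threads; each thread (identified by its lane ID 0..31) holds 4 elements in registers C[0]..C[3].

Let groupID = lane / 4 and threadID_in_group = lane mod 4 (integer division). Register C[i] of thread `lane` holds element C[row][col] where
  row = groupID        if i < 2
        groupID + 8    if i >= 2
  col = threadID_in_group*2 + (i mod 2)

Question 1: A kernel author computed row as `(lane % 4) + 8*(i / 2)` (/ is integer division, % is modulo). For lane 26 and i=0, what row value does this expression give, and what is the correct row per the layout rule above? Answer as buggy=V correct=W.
`(lane % 4) + 8*(i / 2)`[26,0]→2
L=26→G=26>>2=6, T=26&3=2
[0]→row 6+0=6  col 2·2+0=4
row: 2 vs 6

buggy=2 correct=6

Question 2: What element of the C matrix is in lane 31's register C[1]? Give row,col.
lane 31->31/4=7, 31 mod 4=3
i=1  r:7+0->7  c:2·3+1->7

7,7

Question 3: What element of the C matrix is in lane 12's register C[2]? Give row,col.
lane 12: grp=3 (12/4), tig=0 (12%4)
i=2: r=3+8=11, c=0*2+0=0

11,0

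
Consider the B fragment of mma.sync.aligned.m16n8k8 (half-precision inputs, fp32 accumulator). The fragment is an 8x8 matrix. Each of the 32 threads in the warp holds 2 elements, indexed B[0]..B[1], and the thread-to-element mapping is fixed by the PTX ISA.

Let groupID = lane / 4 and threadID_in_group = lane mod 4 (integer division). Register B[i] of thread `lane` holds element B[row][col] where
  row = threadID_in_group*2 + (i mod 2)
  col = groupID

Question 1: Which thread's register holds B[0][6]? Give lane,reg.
c=6⇒gr=6  r=0⇒th=0,odd=0
L=6*4+0=24  i=0=0

24,0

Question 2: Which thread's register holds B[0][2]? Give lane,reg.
c=2->g=2  r=0->t=0,b0=0
L=2*4+0=8  i=0=0

8,0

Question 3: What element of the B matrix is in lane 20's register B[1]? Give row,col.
lane 20: g=5 (20/4), t=0 (20%4)
i=1: r=0*2+1=1, c=g=5

1,5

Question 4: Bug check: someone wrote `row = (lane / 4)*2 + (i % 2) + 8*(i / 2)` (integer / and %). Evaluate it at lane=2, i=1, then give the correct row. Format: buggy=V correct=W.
`(lane / 4)*2 + (i % 2) + 8*(i / 2)`[2,1]→1
2: G=0,T=2
[1] (2*2+1,0) = (5,0)
row: 1 vs 5

buggy=1 correct=5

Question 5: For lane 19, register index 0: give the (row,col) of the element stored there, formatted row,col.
6,4

L=19=>grp=19>>2=4, tig=19&3=3
[0]=>row 3·2+0=6  col grp=4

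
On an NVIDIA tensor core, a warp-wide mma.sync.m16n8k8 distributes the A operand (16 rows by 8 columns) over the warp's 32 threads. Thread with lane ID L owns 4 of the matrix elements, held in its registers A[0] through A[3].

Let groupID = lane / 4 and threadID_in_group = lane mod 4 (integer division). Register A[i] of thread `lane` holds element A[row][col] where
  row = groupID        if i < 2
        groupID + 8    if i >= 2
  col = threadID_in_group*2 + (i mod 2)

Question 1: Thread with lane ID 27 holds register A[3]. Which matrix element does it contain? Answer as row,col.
lane 27→27/4=6, 27 mod 4=3
i=3  r:6+8→14  c:2·3+1→7

14,7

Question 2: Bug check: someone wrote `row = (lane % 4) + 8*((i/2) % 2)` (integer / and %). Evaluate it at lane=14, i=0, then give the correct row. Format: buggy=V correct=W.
`(lane % 4) + 8*((i/2) % 2)`[14,0]→2
lane 14: G=3 (14/4), T=2 (14%4)
i=0: r=3+0=3, c=2*2+0=4
row: 2 vs 3

buggy=2 correct=3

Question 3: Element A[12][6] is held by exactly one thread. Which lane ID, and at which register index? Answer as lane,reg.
19,2

r=12->g=4,rb=1  c=6->t=3,b0=0
L=4*4+3=19  i=1*2+0=2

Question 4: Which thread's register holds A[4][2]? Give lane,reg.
r=4->g=4,rb=0  c=2->t=1,b0=0
L=4*4+1=17  i=0*2+0=0

17,0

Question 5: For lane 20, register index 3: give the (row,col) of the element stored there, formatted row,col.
13,1

20: grp=5,tig=0
[3] (5+8,0*2+1) = (13,1)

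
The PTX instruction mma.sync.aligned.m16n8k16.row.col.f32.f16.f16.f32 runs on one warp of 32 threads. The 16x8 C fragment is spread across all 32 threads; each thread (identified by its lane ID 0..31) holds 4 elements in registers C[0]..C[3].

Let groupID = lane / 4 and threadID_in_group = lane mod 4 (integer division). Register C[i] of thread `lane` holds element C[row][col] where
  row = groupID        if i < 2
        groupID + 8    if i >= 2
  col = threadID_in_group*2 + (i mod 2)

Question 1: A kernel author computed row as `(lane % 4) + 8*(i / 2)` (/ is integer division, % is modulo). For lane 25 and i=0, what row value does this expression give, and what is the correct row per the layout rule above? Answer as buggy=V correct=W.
buggy=1 correct=6

`(lane % 4) + 8*(i / 2)`[25,0]⇒1
25: gr=6,th=1
[0] (6+0,1*2+0) = (6,2)
row: 1 vs 6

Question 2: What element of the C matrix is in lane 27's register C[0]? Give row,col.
L=27⇒gr=27>>2=6, th=27&3=3
[0]⇒row 6+0=6  col 3·2+0=6

6,6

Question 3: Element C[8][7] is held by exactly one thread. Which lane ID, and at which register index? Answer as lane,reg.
r=8⇒gr=0,Rb=1  c=7⇒th=3,odd=1
L=0*4+3=3  i=1*2+1=3

3,3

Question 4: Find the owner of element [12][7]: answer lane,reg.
19,3

r=12->g=4,rb=1  c=7->t=3,b0=1
L=4*4+3=19  i=1*2+1=3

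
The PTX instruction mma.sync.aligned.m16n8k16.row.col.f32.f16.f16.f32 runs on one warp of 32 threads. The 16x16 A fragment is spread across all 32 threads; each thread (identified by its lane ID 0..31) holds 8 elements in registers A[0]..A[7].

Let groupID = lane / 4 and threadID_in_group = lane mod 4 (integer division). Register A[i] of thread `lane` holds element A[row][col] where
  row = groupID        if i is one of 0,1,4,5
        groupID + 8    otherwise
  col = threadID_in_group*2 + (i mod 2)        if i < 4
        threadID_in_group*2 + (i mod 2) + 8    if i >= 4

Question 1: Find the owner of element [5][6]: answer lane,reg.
23,0

r:5=>grp=5,rB=0  c:6=>cB=0,tig=3,lo=0
L=5*4+3=23  i=0*4+0*2+0=0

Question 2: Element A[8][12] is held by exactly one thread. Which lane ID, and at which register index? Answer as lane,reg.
2,6

r: 8->gid=0,r8=1  c: 12->c8=1,tid=2,i&1=0
L=0*4+2=2  i=1*4+1*2+0=6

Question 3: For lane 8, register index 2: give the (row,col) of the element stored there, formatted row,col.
8: gid=2,tid=0
[2] (2+8,0*2+0+0) = (10,0)

10,0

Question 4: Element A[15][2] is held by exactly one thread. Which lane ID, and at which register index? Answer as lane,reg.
29,2

r: 15->gid=7,r8=1  c: 2->c8=0,tid=1,i&1=0
L=7*4+1=29  i=0*4+1*2+0=2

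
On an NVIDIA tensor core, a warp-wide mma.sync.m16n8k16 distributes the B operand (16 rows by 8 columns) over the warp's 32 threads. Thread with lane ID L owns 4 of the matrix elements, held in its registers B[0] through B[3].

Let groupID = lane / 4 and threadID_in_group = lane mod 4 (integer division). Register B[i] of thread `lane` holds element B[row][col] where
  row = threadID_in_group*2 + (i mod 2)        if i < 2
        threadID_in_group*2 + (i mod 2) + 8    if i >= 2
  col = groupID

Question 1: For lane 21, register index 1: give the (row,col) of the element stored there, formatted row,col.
lane 21: gr=5 (21/4), th=1 (21%4)
i=1: r=1*2+1+0=3, c=gr=5

3,5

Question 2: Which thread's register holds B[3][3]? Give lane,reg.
13,1

c=3->g=3  r=3->rb=0,t=1,b0=1
L=3*4+1=13  i=0*2+1=1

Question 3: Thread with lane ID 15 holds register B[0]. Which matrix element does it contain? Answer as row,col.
lane 15⇒15/4=3, 15 mod 4=3
i=0  r:2·3+0+0⇒6  c:3

6,3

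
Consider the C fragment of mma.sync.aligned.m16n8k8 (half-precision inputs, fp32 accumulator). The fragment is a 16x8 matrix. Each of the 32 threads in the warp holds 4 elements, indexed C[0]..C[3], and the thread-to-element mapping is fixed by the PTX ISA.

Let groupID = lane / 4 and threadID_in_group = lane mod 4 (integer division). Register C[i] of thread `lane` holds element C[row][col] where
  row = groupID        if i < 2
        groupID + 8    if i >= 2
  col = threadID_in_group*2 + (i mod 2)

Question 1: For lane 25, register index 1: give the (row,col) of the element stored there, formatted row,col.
6,3

lane 25: grp=6 (25/4), tig=1 (25%4)
i=1: r=6+0=6, c=1*2+1=3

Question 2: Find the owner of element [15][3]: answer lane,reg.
29,3

r=15→G=7,rhi=1  c=3→T=1,p=1
L=7*4+1=29  i=1*2+1=3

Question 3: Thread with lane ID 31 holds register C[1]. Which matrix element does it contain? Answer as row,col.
31: grp=7,tig=3
[1] (7+0,3*2+1) = (7,7)

7,7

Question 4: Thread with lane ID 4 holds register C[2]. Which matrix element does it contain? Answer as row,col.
9,0

L=4=>grp=4>>2=1, tig=4&3=0
[2]=>row 1+8=9  col 0·2+0=0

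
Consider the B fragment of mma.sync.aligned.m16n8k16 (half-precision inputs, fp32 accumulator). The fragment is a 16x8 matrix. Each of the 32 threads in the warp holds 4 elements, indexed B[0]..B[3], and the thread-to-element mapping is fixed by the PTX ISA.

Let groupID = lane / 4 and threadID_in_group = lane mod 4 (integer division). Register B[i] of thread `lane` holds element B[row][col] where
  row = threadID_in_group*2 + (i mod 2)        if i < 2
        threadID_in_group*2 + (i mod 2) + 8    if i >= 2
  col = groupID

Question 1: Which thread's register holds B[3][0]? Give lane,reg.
c=0→G=0  r=3→rhi=0,T=1,p=1
L=0*4+1=1  i=0*2+1=1

1,1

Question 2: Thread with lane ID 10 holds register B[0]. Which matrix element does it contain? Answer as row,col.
4,2

10: G=2,T=2
[0] (2*2+0+0,2) = (4,2)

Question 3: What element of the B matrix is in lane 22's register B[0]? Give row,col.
lane 22: gid=5 (22/4), tid=2 (22%4)
i=0: r=2*2+0+0=4, c=gid=5

4,5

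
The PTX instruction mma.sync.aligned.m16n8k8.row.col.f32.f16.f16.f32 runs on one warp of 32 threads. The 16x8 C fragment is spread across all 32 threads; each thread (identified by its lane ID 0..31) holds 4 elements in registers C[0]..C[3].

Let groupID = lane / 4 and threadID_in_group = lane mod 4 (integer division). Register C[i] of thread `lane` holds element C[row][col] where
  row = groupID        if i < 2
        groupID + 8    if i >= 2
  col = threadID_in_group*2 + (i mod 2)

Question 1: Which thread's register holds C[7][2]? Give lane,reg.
29,0

r=7->g=7,rb=0  c=2->t=1,b0=0
L=7*4+1=29  i=0*2+0=0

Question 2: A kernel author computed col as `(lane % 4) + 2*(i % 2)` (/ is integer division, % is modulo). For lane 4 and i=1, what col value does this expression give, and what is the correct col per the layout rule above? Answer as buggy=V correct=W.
`(lane % 4) + 2*(i % 2)`[4,1]⇒2
L=4⇒gr=4>>2=1, th=4&3=0
[1]⇒row 1+0=1  col 0·2+1=1
col: 2 vs 1

buggy=2 correct=1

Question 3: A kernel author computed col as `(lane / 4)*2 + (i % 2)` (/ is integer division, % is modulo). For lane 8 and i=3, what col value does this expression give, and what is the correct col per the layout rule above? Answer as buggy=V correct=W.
`(lane / 4)*2 + (i % 2)`[8,3]⇒5
lane 8: gr=2 (8/4), th=0 (8%4)
i=3: r=2+8=10, c=0*2+1=1
col: 5 vs 1

buggy=5 correct=1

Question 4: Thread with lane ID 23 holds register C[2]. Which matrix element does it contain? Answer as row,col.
L=23→G=23>>2=5, T=23&3=3
[2]→row 5+8=13  col 3·2+0=6

13,6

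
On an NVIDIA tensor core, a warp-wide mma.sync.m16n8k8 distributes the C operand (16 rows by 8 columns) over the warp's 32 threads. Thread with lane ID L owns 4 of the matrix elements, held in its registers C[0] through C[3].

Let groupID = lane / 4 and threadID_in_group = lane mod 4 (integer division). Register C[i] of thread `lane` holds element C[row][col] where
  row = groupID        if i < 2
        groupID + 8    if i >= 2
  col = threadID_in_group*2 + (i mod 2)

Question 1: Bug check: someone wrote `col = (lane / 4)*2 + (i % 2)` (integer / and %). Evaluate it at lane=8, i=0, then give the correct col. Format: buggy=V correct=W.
`(lane / 4)*2 + (i % 2)`[8,0]⇒4
lane 8: gr=2 (8/4), th=0 (8%4)
i=0: r=2+0=2, c=0*2+0=0
col: 4 vs 0

buggy=4 correct=0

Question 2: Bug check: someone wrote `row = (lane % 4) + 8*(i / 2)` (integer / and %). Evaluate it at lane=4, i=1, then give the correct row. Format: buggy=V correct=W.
buggy=0 correct=1

`(lane % 4) + 8*(i / 2)`[4,1]⇒0
lane 4: gr=1 (4/4), th=0 (4%4)
i=1: r=1+0=1, c=0*2+1=1
row: 0 vs 1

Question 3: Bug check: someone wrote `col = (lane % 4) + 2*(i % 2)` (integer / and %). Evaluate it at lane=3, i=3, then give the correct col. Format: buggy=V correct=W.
buggy=5 correct=7

`(lane % 4) + 2*(i % 2)`[3,3]⇒5
lane 3: gr=0 (3/4), th=3 (3%4)
i=3: r=0+8=8, c=3*2+1=7
col: 5 vs 7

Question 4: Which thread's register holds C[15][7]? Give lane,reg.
31,3

r: 15->gid=7,r8=1  c: 7->tid=3,i&1=1
L=7*4+3=31  i=1*2+1=3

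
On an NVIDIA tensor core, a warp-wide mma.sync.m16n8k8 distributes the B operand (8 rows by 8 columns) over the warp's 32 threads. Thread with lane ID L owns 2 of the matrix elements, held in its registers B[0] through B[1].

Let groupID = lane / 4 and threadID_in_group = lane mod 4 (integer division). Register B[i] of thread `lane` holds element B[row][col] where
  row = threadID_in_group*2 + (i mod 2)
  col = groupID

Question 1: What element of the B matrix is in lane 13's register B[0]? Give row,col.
lane 13->13/4=3, 13 mod 4=1
i=0  r:2·1+0->2  c:3

2,3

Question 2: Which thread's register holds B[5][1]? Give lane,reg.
c=1->g=1  r=5->t=2,b0=1
L=1*4+2=6  i=1=1

6,1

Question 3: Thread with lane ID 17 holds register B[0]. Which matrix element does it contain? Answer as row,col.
lane 17: G=4 (17/4), T=1 (17%4)
i=0: r=1*2+0=2, c=G=4

2,4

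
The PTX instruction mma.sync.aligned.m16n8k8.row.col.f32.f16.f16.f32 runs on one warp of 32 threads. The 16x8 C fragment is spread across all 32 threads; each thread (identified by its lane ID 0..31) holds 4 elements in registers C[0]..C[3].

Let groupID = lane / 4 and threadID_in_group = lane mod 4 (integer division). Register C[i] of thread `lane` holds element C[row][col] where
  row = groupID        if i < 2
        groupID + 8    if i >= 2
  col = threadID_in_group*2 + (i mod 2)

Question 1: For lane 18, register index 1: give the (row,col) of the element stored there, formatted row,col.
18: gr=4,th=2
[1] (4+0,2*2+1) = (4,5)

4,5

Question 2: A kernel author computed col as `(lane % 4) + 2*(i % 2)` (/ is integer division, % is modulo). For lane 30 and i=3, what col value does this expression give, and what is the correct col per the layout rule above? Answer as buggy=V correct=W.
buggy=4 correct=5

`(lane % 4) + 2*(i % 2)`[30,3]->4
lane 30: g=7 (30/4), t=2 (30%4)
i=3: r=7+8=15, c=2*2+1=5
col: 4 vs 5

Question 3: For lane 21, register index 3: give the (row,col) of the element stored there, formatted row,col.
lane 21->21/4=5, 21 mod 4=1
i=3  r:5+8->13  c:2·1+1->3

13,3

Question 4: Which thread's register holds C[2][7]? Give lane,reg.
11,1

r=2⇒gr=2,Rb=0  c=7⇒th=3,odd=1
L=2*4+3=11  i=0*2+1=1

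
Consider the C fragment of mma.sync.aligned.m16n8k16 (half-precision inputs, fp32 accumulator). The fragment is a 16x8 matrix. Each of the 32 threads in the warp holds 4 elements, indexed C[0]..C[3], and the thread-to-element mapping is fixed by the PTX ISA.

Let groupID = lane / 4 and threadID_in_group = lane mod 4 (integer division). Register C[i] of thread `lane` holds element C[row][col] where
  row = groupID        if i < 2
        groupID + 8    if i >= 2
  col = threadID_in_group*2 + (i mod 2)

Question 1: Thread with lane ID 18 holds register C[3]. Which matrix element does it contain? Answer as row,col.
lane 18: gr=4 (18/4), th=2 (18%4)
i=3: r=4+8=12, c=2*2+1=5

12,5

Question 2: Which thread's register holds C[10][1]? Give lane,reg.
8,3

r=10→G=2,rhi=1  c=1→T=0,p=1
L=2*4+0=8  i=1*2+1=3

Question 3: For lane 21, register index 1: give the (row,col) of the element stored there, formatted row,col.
21: grp=5,tig=1
[1] (5+0,1*2+1) = (5,3)

5,3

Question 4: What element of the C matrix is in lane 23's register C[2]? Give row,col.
L=23⇒gr=23>>2=5, th=23&3=3
[2]⇒row 5+8=13  col 3·2+0=6

13,6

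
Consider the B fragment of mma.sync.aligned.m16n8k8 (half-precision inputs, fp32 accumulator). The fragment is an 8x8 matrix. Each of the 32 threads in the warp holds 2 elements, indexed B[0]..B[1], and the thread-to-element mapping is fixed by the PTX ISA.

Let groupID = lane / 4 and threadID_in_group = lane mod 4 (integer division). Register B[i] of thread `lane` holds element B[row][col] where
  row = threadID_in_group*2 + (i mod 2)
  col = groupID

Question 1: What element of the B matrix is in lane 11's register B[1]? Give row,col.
7,2

lane 11->11/4=2, 11 mod 4=3
i=1  r:2·3+1->7  c:2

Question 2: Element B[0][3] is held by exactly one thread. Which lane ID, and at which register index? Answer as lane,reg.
12,0

c: 3->gid=3  r: 0->tid=0,i&1=0
L=3*4+0=12  i=0=0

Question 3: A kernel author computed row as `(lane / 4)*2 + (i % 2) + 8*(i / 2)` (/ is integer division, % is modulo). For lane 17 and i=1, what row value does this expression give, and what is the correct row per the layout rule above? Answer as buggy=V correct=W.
buggy=9 correct=3

`(lane / 4)*2 + (i % 2) + 8*(i / 2)`[17,1]->9
lane 17: g=4 (17/4), t=1 (17%4)
i=1: r=1*2+1=3, c=g=4
row: 9 vs 3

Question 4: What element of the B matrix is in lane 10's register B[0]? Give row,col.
L=10->gid=10>>2=2, tid=10&3=2
[0]->row 2·2+0=4  col gid=2

4,2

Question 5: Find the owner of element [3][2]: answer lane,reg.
9,1

c=2→G=2  r=3→T=1,p=1
L=2*4+1=9  i=1=1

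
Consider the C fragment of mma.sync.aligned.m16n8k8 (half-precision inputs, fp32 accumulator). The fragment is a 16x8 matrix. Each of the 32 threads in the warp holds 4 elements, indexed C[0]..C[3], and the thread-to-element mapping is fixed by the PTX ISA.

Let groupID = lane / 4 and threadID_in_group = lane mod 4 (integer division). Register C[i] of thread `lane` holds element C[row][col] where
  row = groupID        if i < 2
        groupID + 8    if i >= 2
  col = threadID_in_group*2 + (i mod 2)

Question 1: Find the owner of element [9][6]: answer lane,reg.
r:9=>grp=1,rB=1  c:6=>tig=3,lo=0
L=1*4+3=7  i=1*2+0=2

7,2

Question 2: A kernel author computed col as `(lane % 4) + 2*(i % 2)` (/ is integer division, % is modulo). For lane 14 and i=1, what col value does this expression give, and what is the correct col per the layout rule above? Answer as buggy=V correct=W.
`(lane % 4) + 2*(i % 2)`[14,1]->4
lane 14->14/4=3, 14 mod 4=2
i=1  r:3+0->3  c:2·2+1->5
col: 4 vs 5

buggy=4 correct=5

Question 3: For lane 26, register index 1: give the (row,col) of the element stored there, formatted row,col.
6,5

26: gid=6,tid=2
[1] (6+0,2*2+1) = (6,5)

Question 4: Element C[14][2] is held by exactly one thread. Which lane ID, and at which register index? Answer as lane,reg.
r=14⇒gr=6,Rb=1  c=2⇒th=1,odd=0
L=6*4+1=25  i=1*2+0=2

25,2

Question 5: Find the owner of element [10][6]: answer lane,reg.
r: 10->gid=2,r8=1  c: 6->tid=3,i&1=0
L=2*4+3=11  i=1*2+0=2

11,2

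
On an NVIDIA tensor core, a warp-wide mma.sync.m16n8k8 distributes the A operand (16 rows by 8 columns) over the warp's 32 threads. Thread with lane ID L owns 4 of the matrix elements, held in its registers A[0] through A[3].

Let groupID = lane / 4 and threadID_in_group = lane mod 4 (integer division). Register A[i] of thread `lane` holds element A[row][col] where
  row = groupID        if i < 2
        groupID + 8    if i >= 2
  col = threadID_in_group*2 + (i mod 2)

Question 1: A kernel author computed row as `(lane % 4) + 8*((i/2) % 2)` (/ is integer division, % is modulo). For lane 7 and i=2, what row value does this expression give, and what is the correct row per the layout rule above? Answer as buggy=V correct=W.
`(lane % 4) + 8*((i/2) % 2)`[7,2]->11
7: gid=1,tid=3
[2] (1+8,3*2+0) = (9,6)
row: 11 vs 9

buggy=11 correct=9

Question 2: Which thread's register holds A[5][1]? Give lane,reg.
r=5⇒gr=5,Rb=0  c=1⇒th=0,odd=1
L=5*4+0=20  i=0*2+1=1

20,1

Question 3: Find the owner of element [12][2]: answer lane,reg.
17,2

r=12→G=4,rhi=1  c=2→T=1,p=0
L=4*4+1=17  i=1*2+0=2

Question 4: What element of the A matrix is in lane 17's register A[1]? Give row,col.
4,3

17: grp=4,tig=1
[1] (4+0,1*2+1) = (4,3)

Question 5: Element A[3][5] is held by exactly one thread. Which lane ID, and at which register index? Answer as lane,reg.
14,1

r: 3->gid=3,r8=0  c: 5->tid=2,i&1=1
L=3*4+2=14  i=0*2+1=1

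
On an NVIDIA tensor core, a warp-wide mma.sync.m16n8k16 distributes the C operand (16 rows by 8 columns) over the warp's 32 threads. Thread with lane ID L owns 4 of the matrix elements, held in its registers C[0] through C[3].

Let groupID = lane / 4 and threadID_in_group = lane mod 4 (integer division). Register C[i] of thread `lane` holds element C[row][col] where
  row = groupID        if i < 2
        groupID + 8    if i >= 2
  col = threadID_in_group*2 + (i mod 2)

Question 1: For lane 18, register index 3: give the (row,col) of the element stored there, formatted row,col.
12,5

18: grp=4,tig=2
[3] (4+8,2*2+1) = (12,5)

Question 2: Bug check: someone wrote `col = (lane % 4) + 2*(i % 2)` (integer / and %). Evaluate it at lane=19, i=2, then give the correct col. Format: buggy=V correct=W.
buggy=3 correct=6

`(lane % 4) + 2*(i % 2)`[19,2]=>3
L=19=>grp=19>>2=4, tig=19&3=3
[2]=>row 4+8=12  col 3·2+0=6
col: 3 vs 6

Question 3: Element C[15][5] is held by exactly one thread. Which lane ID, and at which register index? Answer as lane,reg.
r:15=>grp=7,rB=1  c:5=>tig=2,lo=1
L=7*4+2=30  i=1*2+1=3

30,3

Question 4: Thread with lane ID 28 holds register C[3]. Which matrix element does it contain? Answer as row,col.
lane 28: gid=7 (28/4), tid=0 (28%4)
i=3: r=7+8=15, c=0*2+1=1

15,1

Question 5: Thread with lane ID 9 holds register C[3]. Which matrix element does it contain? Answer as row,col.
10,3

lane 9→9/4=2, 9 mod 4=1
i=3  r:2+8→10  c:2·1+1→3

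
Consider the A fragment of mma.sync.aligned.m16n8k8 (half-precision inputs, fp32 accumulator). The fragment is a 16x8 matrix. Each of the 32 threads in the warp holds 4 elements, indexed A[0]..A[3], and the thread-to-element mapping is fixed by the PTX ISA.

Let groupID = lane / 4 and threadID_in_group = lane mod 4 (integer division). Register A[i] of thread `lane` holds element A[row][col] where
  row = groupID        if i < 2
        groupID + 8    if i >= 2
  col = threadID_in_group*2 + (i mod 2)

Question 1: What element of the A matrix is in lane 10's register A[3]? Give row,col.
L=10->g=10>>2=2, t=10&3=2
[3]->row 2+8=10  col 2·2+1=5

10,5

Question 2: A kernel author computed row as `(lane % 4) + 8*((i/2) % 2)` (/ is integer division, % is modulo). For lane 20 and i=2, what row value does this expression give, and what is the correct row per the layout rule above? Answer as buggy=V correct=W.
`(lane % 4) + 8*((i/2) % 2)`[20,2]=>8
lane 20=>20/4=5, 20 mod 4=0
i=2  r:5+8=>13  c:2·0+0=>0
row: 8 vs 13

buggy=8 correct=13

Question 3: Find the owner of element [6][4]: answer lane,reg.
26,0

r: 6->gid=6,r8=0  c: 4->tid=2,i&1=0
L=6*4+2=26  i=0*2+0=0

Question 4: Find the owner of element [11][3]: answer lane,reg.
r: 11->gid=3,r8=1  c: 3->tid=1,i&1=1
L=3*4+1=13  i=1*2+1=3

13,3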